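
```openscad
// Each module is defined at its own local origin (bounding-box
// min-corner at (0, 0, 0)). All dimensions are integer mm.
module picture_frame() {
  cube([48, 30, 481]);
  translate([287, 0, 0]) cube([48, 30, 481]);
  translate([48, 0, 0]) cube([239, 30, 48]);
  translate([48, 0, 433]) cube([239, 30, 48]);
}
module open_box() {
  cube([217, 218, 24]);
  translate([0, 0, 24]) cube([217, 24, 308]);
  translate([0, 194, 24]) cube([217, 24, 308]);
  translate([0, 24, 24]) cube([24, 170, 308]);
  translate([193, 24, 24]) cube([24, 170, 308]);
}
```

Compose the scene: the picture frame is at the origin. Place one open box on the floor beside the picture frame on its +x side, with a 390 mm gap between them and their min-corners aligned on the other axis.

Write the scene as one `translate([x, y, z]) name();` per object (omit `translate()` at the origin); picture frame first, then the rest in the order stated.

picture_frame();
translate([725, 0, 0]) open_box();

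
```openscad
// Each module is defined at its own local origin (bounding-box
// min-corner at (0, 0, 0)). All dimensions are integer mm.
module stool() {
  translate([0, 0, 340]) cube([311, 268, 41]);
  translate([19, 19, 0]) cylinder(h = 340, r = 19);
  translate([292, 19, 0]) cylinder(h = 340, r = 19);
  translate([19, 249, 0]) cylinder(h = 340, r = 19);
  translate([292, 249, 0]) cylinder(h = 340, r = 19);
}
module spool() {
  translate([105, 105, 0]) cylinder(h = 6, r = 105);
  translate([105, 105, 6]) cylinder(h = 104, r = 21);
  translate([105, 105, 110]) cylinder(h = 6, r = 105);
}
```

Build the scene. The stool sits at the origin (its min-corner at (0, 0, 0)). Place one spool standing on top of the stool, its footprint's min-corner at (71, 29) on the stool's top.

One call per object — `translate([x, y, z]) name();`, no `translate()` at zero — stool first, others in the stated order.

stool();
translate([71, 29, 381]) spool();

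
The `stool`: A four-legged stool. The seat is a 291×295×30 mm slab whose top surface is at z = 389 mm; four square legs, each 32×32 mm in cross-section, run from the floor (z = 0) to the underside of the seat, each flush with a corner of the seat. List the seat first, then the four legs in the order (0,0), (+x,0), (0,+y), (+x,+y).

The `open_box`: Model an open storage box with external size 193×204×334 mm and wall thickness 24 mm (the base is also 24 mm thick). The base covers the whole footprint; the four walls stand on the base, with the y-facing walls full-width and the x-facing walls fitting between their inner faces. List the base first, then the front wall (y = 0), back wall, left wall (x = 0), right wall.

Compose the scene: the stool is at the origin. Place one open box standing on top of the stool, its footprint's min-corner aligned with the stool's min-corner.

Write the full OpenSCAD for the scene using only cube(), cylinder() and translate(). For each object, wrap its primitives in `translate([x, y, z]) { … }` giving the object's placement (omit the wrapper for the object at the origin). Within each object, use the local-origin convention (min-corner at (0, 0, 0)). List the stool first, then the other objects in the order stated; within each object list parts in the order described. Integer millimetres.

translate([0, 0, 359]) cube([291, 295, 30]);
cube([32, 32, 359]);
translate([259, 0, 0]) cube([32, 32, 359]);
translate([0, 263, 0]) cube([32, 32, 359]);
translate([259, 263, 0]) cube([32, 32, 359]);
translate([0, 0, 389]) {
  cube([193, 204, 24]);
  translate([0, 0, 24]) cube([193, 24, 310]);
  translate([0, 180, 24]) cube([193, 24, 310]);
  translate([0, 24, 24]) cube([24, 156, 310]);
  translate([169, 24, 24]) cube([24, 156, 310]);
}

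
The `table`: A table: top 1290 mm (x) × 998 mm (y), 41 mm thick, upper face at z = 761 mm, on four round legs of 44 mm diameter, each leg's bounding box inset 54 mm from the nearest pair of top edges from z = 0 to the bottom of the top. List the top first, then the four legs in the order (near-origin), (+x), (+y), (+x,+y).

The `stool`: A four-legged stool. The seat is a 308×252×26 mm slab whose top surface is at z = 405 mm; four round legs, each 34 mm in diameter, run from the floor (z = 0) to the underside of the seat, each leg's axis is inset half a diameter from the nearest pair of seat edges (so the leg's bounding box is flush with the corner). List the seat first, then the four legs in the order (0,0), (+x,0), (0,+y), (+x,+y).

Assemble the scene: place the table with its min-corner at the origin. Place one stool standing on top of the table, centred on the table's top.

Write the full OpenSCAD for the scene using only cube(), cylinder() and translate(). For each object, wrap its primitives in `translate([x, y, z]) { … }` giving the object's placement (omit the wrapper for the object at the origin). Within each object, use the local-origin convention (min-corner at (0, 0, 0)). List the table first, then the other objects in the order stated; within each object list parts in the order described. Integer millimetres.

translate([0, 0, 720]) cube([1290, 998, 41]);
translate([76, 76, 0]) cylinder(h = 720, r = 22);
translate([1214, 76, 0]) cylinder(h = 720, r = 22);
translate([76, 922, 0]) cylinder(h = 720, r = 22);
translate([1214, 922, 0]) cylinder(h = 720, r = 22);
translate([491, 373, 761]) {
  translate([0, 0, 379]) cube([308, 252, 26]);
  translate([17, 17, 0]) cylinder(h = 379, r = 17);
  translate([291, 17, 0]) cylinder(h = 379, r = 17);
  translate([17, 235, 0]) cylinder(h = 379, r = 17);
  translate([291, 235, 0]) cylinder(h = 379, r = 17);
}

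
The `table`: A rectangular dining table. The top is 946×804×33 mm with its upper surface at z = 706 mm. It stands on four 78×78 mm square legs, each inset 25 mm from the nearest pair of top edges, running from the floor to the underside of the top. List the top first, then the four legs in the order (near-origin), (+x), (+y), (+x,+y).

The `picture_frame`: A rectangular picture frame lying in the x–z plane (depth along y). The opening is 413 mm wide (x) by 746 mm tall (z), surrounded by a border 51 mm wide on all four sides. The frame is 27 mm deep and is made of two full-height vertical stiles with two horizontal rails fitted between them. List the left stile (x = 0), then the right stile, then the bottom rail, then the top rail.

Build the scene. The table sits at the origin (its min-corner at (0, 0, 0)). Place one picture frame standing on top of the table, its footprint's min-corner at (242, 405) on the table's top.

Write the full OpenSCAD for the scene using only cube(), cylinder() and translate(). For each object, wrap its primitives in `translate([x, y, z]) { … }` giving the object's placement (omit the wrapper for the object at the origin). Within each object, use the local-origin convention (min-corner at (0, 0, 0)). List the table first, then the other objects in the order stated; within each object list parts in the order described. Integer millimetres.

translate([0, 0, 673]) cube([946, 804, 33]);
translate([25, 25, 0]) cube([78, 78, 673]);
translate([843, 25, 0]) cube([78, 78, 673]);
translate([25, 701, 0]) cube([78, 78, 673]);
translate([843, 701, 0]) cube([78, 78, 673]);
translate([242, 405, 706]) {
  cube([51, 27, 848]);
  translate([464, 0, 0]) cube([51, 27, 848]);
  translate([51, 0, 0]) cube([413, 27, 51]);
  translate([51, 0, 797]) cube([413, 27, 51]);
}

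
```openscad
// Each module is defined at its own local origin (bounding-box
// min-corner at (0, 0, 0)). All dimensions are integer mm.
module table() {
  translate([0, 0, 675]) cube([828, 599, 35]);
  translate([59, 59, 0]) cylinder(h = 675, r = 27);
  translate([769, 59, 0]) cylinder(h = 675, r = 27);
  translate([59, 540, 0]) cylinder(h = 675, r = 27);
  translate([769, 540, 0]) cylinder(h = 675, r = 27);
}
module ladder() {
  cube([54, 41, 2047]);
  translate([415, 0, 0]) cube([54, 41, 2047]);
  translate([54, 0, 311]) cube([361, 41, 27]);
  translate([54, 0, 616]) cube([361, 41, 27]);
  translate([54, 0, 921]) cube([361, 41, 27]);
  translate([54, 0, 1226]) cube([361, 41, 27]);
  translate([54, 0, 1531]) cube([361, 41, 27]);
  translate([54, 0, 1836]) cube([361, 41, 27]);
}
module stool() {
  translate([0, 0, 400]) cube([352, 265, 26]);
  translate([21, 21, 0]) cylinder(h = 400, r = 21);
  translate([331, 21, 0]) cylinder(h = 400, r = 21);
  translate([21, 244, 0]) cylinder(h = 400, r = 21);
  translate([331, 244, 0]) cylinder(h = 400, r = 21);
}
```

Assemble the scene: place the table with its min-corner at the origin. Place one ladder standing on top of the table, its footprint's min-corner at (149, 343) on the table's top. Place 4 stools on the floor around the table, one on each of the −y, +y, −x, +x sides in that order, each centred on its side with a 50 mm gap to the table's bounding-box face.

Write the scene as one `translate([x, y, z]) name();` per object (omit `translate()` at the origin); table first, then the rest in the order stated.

table();
translate([149, 343, 710]) ladder();
translate([238, -315, 0]) stool();
translate([238, 649, 0]) stool();
translate([-402, 167, 0]) stool();
translate([878, 167, 0]) stool();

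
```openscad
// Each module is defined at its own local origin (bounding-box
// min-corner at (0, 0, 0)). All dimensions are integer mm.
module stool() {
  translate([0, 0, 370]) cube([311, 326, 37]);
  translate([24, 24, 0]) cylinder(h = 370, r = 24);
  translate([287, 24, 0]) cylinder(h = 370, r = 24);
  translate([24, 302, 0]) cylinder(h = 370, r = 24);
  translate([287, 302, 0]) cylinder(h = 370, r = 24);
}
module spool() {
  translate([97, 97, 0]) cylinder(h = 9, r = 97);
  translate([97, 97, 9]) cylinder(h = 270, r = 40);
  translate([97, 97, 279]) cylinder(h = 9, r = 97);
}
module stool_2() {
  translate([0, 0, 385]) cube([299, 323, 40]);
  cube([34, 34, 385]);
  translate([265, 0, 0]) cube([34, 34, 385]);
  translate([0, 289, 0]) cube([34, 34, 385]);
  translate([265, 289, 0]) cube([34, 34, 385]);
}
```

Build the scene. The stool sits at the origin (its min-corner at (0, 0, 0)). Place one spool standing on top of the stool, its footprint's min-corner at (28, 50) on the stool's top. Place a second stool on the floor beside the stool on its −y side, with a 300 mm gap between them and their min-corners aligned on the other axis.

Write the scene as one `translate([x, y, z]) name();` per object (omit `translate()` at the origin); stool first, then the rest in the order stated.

stool();
translate([28, 50, 407]) spool();
translate([0, -623, 0]) stool_2();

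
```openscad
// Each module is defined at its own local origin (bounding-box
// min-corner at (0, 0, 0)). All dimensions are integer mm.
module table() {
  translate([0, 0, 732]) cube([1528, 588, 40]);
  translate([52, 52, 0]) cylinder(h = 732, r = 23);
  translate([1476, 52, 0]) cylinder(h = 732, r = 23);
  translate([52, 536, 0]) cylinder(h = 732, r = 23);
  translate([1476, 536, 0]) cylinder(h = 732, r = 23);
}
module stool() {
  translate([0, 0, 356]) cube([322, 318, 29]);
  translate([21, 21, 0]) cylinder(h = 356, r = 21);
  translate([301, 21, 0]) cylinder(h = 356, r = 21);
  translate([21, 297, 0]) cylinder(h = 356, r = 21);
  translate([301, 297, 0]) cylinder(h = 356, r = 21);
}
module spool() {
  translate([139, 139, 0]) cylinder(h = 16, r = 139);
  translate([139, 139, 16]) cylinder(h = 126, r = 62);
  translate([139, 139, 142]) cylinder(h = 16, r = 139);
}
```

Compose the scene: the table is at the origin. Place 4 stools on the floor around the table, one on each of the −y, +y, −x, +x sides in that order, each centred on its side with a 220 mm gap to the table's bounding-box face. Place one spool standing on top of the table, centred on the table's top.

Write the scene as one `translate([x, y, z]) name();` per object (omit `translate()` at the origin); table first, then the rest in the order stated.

table();
translate([603, -538, 0]) stool();
translate([603, 808, 0]) stool();
translate([-542, 135, 0]) stool();
translate([1748, 135, 0]) stool();
translate([625, 155, 772]) spool();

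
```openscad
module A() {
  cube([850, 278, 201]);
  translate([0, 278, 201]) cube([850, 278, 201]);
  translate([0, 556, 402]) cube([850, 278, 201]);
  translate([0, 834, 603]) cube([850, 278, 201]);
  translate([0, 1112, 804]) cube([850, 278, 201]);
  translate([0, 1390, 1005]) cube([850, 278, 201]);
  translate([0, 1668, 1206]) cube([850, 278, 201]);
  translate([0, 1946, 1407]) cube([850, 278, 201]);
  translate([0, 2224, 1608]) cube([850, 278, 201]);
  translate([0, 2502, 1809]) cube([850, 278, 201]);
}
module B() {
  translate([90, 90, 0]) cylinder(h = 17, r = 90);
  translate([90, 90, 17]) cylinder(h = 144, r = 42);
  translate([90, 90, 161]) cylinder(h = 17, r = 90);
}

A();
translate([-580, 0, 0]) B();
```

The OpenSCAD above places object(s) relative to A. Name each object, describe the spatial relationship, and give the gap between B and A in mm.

The spool's nearest face is 400 mm from the staircase's −x face.

A is a staircase. B is a spool. The spool is on the floor beside the staircase on its −x side. The gap between the spool and the staircase is 400 mm.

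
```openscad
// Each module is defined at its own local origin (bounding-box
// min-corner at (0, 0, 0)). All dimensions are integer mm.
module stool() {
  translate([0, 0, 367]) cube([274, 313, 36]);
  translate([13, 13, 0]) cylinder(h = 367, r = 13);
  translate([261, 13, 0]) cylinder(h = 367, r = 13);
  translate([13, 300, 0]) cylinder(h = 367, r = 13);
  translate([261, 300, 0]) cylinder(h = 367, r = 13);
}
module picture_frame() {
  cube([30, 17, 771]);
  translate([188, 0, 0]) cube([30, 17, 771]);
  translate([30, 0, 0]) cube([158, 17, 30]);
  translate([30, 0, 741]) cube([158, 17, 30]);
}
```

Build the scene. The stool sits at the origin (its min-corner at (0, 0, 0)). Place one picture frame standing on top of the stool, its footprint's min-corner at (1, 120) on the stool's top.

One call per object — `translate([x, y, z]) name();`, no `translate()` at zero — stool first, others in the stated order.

stool();
translate([1, 120, 403]) picture_frame();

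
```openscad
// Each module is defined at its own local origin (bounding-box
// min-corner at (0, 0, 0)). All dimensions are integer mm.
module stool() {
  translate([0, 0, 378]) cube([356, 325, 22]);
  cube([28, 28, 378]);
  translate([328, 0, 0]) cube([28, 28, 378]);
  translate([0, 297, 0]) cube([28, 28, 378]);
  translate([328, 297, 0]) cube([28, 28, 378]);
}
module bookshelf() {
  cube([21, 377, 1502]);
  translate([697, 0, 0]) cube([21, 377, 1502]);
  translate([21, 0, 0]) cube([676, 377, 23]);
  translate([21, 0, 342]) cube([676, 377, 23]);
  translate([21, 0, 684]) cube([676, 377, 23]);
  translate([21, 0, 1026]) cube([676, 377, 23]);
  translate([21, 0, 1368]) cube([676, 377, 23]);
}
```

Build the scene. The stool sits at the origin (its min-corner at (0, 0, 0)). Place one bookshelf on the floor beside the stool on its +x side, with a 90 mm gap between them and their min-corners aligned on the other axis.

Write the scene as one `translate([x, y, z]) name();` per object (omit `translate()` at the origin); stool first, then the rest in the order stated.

stool();
translate([446, 0, 0]) bookshelf();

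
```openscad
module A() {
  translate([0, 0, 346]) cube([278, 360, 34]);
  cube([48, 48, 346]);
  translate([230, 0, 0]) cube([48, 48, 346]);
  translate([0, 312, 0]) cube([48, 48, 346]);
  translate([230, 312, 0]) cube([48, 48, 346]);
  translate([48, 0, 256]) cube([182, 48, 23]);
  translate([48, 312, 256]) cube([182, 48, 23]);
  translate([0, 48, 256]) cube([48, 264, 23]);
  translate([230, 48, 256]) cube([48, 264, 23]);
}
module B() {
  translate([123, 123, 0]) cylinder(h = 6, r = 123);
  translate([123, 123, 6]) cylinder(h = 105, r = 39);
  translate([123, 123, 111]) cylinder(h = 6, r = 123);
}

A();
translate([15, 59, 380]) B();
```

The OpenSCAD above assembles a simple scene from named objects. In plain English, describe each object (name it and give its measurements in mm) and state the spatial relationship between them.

A is a four-legged stool. The seat is a 278×360×34 mm slab whose top surface is at z = 380 mm; four square legs, each 48×48 mm in cross-section, run from the floor (z = 0) to the underside of the seat, each flush with a corner of the seat. Four stretchers, 48 mm wide and 23 mm tall, connect adjacent legs with their undersides at z = 256 mm, each running between the inner faces of the legs it joins and aligned with the legs' outer faces on the other axis.

B is a spool: two coaxial disc flanges of radius 123 mm and thickness 6 mm, joined by a core cylinder of radius 39 mm and height 105 mm. The lower flange rests on z = 0 and the three cylinders share a vertical axis.

The spool is on top of the stool.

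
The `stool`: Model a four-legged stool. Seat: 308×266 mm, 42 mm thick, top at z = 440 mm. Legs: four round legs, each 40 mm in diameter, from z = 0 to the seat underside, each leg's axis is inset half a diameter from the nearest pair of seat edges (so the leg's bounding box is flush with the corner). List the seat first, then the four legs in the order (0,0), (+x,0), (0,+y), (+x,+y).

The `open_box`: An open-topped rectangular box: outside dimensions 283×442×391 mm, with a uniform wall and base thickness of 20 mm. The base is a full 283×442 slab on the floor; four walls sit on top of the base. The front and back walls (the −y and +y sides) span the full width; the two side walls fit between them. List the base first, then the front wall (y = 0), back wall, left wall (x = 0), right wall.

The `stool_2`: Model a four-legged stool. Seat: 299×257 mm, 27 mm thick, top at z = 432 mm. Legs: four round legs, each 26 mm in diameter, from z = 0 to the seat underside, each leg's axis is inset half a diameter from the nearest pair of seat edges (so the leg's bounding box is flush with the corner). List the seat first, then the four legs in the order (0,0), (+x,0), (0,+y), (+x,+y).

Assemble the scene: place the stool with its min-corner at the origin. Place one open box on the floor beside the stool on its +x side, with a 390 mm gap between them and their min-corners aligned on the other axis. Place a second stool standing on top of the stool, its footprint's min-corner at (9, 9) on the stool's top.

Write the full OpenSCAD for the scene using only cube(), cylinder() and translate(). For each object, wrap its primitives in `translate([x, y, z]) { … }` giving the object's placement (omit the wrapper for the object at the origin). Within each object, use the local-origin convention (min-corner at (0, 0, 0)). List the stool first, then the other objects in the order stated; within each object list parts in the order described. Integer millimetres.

translate([0, 0, 398]) cube([308, 266, 42]);
translate([20, 20, 0]) cylinder(h = 398, r = 20);
translate([288, 20, 0]) cylinder(h = 398, r = 20);
translate([20, 246, 0]) cylinder(h = 398, r = 20);
translate([288, 246, 0]) cylinder(h = 398, r = 20);
translate([698, 0, 0]) {
  cube([283, 442, 20]);
  translate([0, 0, 20]) cube([283, 20, 371]);
  translate([0, 422, 20]) cube([283, 20, 371]);
  translate([0, 20, 20]) cube([20, 402, 371]);
  translate([263, 20, 20]) cube([20, 402, 371]);
}
translate([9, 9, 440]) {
  translate([0, 0, 405]) cube([299, 257, 27]);
  translate([13, 13, 0]) cylinder(h = 405, r = 13);
  translate([286, 13, 0]) cylinder(h = 405, r = 13);
  translate([13, 244, 0]) cylinder(h = 405, r = 13);
  translate([286, 244, 0]) cylinder(h = 405, r = 13);
}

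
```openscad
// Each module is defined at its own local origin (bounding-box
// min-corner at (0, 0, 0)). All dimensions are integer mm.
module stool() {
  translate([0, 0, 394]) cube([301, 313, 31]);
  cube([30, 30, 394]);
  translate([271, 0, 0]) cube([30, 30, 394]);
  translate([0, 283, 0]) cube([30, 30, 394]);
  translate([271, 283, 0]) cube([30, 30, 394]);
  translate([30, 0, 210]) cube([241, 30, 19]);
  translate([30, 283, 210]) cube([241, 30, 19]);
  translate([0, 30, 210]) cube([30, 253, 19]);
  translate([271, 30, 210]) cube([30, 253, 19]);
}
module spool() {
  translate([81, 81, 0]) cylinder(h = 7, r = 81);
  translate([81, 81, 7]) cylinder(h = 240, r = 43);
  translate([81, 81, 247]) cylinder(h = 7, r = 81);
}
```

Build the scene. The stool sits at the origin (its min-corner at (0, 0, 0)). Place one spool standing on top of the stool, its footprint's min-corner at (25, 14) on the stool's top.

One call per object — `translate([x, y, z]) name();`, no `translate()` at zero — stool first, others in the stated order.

stool();
translate([25, 14, 425]) spool();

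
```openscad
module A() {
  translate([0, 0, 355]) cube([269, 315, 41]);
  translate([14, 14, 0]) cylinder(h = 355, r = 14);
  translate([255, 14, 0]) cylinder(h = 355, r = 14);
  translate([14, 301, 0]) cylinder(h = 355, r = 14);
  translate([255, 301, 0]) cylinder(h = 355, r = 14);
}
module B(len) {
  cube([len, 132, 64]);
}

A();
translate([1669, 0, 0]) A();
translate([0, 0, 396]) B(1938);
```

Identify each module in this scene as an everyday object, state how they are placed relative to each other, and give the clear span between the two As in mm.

Second stool starts at x = 1669; first ends at x = 269; clear span = 1669 − 269 = 1400 mm.

A is a stool. B is a beam. A beam spans the tops of two stools. The clear span between the two stools is 1400 mm.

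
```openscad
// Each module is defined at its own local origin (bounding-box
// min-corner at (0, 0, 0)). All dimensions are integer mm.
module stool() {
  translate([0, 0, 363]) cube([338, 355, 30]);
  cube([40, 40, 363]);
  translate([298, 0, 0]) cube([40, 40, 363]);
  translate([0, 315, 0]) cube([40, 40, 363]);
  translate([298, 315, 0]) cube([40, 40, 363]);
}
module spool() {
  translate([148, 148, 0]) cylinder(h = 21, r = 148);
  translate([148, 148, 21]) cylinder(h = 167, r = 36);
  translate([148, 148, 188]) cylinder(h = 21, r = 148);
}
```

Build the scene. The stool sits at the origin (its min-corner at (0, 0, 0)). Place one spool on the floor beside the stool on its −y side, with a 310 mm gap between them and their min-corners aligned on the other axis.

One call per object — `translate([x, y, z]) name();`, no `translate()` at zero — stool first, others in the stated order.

stool();
translate([0, -606, 0]) spool();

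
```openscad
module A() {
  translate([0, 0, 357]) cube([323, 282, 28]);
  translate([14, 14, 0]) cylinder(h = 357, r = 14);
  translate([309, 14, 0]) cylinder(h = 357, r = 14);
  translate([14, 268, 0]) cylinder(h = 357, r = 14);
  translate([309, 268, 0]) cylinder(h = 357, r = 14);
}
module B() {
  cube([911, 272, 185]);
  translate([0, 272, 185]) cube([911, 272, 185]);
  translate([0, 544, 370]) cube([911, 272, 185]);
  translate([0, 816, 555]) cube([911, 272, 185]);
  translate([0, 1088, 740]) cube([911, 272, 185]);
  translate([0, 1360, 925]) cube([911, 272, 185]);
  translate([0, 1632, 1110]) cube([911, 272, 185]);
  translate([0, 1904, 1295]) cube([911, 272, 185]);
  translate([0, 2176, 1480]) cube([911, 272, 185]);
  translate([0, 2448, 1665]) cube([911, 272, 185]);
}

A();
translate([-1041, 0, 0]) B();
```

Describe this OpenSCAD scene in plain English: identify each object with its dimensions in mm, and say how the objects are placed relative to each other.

A is a four-legged stool. The seat is a 323×282×28 mm slab whose top surface is at z = 385 mm; four round legs, each 28 mm in diameter, run from the floor (z = 0) to the underside of the seat, each leg's axis is inset half a diameter from the nearest pair of seat edges (so the leg's bounding box is flush with the corner).

B is a straight staircase of 10 solid steps. Each step is 911 mm wide (x), 272 mm deep (y, the going) and 185 mm tall (the rise). The first step rests on the floor; each subsequent step sits one going further in +y and one rise higher in +z, directly behind and above the previous step with no overlap.

The staircase is on the floor beside the stool on its −x side.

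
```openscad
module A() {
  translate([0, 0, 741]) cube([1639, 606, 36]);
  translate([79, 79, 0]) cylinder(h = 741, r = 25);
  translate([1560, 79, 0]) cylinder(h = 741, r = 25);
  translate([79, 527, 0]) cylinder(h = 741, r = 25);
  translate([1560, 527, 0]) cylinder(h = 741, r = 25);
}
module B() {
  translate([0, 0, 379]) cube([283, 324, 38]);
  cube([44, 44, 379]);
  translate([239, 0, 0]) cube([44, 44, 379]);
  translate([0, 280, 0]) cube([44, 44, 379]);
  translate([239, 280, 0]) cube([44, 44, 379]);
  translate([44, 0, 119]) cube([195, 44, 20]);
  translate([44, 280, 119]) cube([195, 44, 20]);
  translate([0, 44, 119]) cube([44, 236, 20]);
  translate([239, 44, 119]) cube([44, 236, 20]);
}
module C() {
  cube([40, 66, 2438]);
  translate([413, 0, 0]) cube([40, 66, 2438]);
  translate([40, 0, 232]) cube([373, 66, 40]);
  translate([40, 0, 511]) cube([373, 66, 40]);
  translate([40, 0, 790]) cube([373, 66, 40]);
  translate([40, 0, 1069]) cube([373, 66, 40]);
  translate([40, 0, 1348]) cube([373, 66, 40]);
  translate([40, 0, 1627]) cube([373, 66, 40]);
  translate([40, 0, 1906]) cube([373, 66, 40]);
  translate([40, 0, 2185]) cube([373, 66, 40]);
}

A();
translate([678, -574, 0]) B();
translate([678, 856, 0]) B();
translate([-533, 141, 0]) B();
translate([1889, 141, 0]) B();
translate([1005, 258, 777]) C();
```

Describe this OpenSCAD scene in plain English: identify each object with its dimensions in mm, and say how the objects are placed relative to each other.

A is a table with a 1639×606 mm rectangular top, 36 mm thick, top surface at z = 777 mm, supported by four round legs of 50 mm diameter, each leg's bounding box inset 54 mm from the nearest pair of top edges, running from the floor.

B is a four-legged stool. The seat is a 283×324×38 mm slab whose top surface is at z = 417 mm; four square legs, each 44×44 mm in cross-section, run from the floor (z = 0) to the underside of the seat, each flush with a corner of the seat. Four stretchers, 44 mm wide and 20 mm tall, connect adjacent legs with their undersides at z = 119 mm, each running between the inner faces of the legs it joins and aligned with the legs' outer faces on the other axis.

C is a wooden ladder with two side rails of 40×66 mm section and 2438 mm height, set 453 mm apart overall. Between them run 8 rectangular rungs (66 mm deep, 40 mm thick), front faces flush with the rails' −y face. The bottom of the first rung is 232 mm above the floor and each subsequent rung is 279 mm higher than the one below.

Four stools sit around the table at the −y, +y, −x, +x sides. The ladder is on top of the table.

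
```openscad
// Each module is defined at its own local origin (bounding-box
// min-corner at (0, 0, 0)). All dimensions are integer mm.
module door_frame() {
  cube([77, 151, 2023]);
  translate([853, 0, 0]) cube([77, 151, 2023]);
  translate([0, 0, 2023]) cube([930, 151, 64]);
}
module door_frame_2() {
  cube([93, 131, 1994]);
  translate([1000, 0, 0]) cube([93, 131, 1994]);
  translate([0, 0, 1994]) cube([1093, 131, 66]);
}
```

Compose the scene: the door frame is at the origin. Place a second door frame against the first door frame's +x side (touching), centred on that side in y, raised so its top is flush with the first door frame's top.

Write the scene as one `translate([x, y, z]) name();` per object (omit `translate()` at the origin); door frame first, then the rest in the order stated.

door_frame();
translate([930, 10, 27]) door_frame_2();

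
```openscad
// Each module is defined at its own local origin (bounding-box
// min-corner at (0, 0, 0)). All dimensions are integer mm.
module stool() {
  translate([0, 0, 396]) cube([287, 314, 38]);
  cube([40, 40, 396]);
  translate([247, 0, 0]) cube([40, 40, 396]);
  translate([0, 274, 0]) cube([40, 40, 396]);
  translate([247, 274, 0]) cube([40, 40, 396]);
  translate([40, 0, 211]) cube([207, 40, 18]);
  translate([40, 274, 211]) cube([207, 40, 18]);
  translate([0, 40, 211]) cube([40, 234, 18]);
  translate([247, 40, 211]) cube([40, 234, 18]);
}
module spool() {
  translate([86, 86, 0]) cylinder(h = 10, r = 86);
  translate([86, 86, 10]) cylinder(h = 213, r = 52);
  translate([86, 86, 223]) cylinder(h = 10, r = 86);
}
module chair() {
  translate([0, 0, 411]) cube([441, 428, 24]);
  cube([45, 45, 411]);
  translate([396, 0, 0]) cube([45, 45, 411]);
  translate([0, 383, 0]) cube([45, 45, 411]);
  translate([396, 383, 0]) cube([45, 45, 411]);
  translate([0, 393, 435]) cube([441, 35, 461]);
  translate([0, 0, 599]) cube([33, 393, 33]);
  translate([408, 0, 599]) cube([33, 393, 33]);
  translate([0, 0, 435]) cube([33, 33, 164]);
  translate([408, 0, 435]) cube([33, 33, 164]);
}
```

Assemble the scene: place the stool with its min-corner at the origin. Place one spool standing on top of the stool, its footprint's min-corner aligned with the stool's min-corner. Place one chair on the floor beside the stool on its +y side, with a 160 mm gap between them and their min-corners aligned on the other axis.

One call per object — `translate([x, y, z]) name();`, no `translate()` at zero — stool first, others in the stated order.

stool();
translate([0, 0, 434]) spool();
translate([0, 474, 0]) chair();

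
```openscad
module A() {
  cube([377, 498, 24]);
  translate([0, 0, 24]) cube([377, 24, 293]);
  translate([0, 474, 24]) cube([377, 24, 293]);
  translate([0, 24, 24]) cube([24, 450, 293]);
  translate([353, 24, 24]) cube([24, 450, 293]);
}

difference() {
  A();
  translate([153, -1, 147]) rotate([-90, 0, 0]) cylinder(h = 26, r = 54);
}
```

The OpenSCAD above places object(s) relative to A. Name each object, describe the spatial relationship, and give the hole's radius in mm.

A is an open box. The open box has a circular hole through its front wall. The hole's radius is 54 mm.

The subtracted cylinder has r = 54 mm.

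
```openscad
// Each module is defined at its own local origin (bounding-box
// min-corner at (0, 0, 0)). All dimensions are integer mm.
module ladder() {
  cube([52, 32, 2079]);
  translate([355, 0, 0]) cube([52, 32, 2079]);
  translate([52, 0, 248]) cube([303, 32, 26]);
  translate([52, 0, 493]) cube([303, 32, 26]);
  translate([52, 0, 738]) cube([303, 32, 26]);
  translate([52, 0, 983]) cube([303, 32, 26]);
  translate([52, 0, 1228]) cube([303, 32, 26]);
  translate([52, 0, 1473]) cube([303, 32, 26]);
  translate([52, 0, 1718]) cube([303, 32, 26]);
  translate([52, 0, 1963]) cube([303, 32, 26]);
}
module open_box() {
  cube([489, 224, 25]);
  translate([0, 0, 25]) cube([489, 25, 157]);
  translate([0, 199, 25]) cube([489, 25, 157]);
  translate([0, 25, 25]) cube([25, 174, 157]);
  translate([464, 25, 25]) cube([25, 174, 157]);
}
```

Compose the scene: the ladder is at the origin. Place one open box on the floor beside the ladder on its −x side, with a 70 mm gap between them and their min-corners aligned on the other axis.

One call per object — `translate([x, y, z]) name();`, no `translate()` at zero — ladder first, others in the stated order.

ladder();
translate([-559, 0, 0]) open_box();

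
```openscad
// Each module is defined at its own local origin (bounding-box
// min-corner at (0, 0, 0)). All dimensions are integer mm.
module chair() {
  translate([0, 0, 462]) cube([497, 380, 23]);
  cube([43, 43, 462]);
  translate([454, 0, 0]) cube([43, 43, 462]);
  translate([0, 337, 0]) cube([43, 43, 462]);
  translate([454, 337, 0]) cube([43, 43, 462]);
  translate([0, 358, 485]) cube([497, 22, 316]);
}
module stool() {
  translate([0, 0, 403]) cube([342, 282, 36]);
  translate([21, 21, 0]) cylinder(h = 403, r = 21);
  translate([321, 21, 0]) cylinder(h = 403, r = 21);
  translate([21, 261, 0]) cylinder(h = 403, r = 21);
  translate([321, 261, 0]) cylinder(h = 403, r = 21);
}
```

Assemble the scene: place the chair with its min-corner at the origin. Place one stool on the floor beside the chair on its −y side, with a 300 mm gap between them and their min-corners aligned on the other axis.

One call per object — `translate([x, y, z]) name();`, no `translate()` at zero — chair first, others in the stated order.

chair();
translate([0, -582, 0]) stool();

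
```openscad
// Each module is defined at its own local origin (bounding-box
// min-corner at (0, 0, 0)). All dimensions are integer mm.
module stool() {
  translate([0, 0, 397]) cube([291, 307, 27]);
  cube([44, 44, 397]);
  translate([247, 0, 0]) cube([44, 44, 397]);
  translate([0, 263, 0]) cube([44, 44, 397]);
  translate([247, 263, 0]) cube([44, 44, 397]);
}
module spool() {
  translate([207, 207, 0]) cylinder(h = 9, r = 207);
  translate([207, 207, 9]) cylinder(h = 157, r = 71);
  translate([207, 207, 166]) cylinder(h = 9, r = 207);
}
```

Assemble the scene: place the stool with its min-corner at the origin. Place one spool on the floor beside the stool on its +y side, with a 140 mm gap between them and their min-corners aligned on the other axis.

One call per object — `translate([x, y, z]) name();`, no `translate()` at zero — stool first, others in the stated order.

stool();
translate([0, 447, 0]) spool();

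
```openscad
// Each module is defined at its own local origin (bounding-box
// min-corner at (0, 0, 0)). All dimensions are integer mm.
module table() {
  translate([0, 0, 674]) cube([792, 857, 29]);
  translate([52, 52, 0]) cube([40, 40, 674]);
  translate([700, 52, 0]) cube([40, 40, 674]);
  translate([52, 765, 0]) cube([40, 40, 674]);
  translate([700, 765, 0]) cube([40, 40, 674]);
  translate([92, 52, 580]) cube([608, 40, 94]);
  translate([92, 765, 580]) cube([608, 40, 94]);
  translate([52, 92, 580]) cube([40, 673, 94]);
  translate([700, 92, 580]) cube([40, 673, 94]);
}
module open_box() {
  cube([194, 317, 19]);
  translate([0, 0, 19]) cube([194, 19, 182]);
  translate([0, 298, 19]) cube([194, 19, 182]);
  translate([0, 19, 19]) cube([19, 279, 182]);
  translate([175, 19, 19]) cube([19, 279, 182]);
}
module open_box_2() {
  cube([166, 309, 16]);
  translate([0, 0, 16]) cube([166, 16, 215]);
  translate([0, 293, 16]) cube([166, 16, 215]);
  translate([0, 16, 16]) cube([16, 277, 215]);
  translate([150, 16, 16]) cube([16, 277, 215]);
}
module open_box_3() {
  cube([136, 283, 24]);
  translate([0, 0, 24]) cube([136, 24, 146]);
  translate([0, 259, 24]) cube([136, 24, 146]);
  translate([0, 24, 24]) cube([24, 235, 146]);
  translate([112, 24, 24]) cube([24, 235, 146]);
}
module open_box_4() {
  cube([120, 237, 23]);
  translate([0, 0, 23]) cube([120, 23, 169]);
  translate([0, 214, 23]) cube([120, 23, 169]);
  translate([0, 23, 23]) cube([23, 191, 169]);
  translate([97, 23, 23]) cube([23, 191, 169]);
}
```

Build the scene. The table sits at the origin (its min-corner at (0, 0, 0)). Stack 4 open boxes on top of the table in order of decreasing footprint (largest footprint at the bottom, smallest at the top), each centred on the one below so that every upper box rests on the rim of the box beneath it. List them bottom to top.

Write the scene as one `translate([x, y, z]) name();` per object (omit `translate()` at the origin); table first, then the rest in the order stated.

table();
translate([299, 270, 703]) open_box();
translate([313, 274, 904]) open_box_2();
translate([328, 287, 1135]) open_box_3();
translate([336, 310, 1305]) open_box_4();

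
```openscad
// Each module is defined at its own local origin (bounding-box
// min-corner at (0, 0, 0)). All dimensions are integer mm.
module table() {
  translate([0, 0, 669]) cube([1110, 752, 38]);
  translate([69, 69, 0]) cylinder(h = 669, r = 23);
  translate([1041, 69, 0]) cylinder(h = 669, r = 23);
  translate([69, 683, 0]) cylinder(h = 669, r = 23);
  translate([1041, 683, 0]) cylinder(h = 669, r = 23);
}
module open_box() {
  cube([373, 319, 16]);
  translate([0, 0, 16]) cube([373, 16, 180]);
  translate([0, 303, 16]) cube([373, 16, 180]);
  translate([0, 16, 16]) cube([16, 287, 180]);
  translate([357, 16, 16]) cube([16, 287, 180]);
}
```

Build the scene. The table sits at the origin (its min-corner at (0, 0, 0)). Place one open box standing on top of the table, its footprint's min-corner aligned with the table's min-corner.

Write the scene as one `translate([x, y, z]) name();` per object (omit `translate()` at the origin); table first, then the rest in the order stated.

table();
translate([0, 0, 707]) open_box();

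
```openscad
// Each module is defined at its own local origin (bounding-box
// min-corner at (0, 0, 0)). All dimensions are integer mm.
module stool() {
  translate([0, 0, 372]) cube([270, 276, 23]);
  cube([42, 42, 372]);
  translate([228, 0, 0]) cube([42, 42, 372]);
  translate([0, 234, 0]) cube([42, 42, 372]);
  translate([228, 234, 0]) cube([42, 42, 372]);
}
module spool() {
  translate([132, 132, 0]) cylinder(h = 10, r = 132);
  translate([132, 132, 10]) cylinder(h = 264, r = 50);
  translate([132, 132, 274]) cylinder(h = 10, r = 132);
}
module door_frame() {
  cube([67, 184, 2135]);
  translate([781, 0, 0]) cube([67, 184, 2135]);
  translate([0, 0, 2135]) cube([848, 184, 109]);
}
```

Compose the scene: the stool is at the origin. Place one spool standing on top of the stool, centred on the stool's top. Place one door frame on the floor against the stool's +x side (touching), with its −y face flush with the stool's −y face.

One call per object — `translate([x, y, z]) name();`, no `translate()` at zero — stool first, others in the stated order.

stool();
translate([3, 6, 395]) spool();
translate([270, 0, 0]) door_frame();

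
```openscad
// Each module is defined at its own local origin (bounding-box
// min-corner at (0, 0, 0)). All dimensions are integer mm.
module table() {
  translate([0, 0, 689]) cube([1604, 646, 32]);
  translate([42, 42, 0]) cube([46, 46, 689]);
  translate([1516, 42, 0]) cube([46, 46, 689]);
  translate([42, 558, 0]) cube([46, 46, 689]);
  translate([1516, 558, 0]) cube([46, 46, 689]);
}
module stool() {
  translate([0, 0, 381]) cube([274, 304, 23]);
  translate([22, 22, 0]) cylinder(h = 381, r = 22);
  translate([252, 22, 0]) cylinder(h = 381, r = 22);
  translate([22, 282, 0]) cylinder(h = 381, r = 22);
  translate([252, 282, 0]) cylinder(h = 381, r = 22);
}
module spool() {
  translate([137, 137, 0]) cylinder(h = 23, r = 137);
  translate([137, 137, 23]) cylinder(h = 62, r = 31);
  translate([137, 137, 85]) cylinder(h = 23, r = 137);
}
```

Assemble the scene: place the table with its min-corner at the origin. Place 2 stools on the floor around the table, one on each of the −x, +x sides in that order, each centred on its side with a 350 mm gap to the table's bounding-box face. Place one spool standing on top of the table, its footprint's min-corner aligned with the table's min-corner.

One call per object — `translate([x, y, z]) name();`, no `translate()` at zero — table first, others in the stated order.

table();
translate([-624, 171, 0]) stool();
translate([1954, 171, 0]) stool();
translate([0, 0, 721]) spool();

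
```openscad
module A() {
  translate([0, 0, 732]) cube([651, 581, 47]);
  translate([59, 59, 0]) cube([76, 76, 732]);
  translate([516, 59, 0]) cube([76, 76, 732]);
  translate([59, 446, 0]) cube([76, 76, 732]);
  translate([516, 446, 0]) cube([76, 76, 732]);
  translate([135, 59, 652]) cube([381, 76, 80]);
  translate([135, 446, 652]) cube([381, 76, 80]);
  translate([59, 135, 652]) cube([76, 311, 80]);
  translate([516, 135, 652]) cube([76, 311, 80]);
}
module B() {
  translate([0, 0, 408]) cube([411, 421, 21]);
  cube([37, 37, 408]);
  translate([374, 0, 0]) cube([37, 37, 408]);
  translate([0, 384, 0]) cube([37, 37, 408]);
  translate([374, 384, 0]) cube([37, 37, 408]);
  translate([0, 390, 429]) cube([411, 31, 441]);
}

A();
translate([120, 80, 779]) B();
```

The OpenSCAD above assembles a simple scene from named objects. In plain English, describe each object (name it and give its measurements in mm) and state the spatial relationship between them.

A is a table: top 651 mm (x) × 581 mm (y), 47 mm thick, upper face at z = 779 mm, on four 76×76 mm square legs, each inset 59 mm from the nearest pair of top edges, running from z = 0 to the bottom of the top. Four apron rails, 76 mm thick and 80 mm tall, run between adjacent legs with their top edges flush with the underside of the top and their outer faces flush with the legs' outer faces.

B is a chair. The seat is a 411×421×21 mm slab with its top at z = 429 mm, on four 37×37 mm corner legs (flush with the seat edges, standing on z = 0). A flat backrest 31 mm thick, 441 mm tall, spans the full seat width and rises from the seat top along its +y edge, rear face flush with the rear of the seat.

The chair is on top of the table, centred.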